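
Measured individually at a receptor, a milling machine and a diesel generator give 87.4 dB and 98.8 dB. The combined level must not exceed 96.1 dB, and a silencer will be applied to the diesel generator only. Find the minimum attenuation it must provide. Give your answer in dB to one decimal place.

Fixed contribution from the other source: Σ 10^(L/10) = 10^(87.4/10) = 5.495e+08 (87.40 dB).
The limit corresponds to 10^(96.1/10) = 4.074e+09; subtracting the fixed part leaves 3.524e+09 for the diesel generator, i.e. 95.47 dB.
Required insertion loss = 98.8 − 95.47 = 3.33 dB.

3.3 dB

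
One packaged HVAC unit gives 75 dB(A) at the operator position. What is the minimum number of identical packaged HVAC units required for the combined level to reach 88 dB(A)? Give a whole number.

N identical sources give L₁ + 10·log₁₀ N, so require 10·log₁₀ N ≥ 88 − 75 = 13.0 dB.
N ≥ 10^(13.0/10) = 19.953, so N = 20.

20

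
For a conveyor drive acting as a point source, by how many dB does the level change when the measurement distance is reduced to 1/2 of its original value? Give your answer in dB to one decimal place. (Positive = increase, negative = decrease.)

+6.0 dB

Point-source spreading: ΔL = −20·log₁₀(r₂/r₁).
ΔL = −20·log₁₀(0.5) = +6.02 dB.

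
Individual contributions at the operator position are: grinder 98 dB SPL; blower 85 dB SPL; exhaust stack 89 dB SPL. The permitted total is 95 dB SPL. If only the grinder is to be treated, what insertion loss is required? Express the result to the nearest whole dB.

Fixed contribution from the other sources: Σ 10^(L/10) = 10^(85/10) + 10^(89/10) = 1.111e+09 (90.46 dB SPL).
The limit corresponds to 10^(95/10) = 3.162e+09; subtracting the fixed part leaves 2.052e+09 for the grinder, i.e. 93.12 dB SPL.
So the grinder must be reduced from 98 to 93.12 dB SPL: IL = 4.88 dB.

5 dB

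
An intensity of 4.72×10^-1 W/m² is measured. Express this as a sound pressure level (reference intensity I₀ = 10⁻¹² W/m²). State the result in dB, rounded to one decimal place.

I/I₀ = 4.72×10^-1/10⁻¹² = 4.72×10^11, and L = 10·log₁₀(I/I₀).
L = 10·(0.6739 + 11) = 116.74 dB.

116.7 dB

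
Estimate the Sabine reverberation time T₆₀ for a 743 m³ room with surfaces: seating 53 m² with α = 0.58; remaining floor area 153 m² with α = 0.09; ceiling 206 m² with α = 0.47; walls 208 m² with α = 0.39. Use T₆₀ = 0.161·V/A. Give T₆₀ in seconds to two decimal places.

A = Σ Sᵢαᵢ = 53·0.58 + 153·0.09 + 206·0.47 + 208·0.39 = 222.45 m².
T₆₀ = 0.161·V/A = 0.161·743/222.45 = 0.538 s.

0.54 s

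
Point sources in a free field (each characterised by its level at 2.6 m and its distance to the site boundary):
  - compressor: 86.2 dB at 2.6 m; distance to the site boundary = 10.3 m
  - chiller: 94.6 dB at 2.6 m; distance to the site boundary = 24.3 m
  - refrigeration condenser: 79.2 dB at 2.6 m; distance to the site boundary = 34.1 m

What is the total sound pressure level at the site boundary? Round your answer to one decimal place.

Apply inverse-square spreading to bring every level to the receiver, then sum 10^(L/10).
compressor: 86.2 − 20·log₁₀(10.3/2.6) = 86.2 − 11.96 = 74.24 dB.
chiller: 94.6 − 20·log₁₀(24.3/2.6) = 94.6 − 19.41 = 75.19 dB.
refrigeration condenser: 79.2 − 20·log₁₀(34.1/2.6) = 79.2 − 22.36 = 56.84 dB.
Σ 10^(L/10) = 6.006e+07 → L_total = 10·log₁₀(6.006e+07) = 77.79 dB.

77.8 dB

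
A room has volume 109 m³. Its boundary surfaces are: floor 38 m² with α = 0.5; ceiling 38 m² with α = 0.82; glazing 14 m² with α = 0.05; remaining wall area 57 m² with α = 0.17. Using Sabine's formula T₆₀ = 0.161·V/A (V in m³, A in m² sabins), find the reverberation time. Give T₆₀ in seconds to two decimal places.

0.29 s

Summing Sᵢαᵢ: 38·0.5 + 38·0.82 + 14·0.05 + 57·0.17 = 60.55 m².
T₆₀ = 0.161·V/A = 0.161·109/60.55 = 0.290 s.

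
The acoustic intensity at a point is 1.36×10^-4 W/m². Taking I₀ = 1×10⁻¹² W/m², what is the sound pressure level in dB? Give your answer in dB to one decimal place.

81.3 dB

L = 10·log₁₀(I/I₀) = 10·log₁₀(1.36×10^-4/10⁻¹²) = 10·log₁₀(1.36×10^8).
L = 10·(0.1335 + 8) = 81.34 dB.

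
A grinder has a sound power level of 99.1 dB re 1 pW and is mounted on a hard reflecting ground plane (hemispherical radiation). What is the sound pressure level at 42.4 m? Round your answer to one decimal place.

L_p = L_w − 10·log₁₀(2π·r²) with r = 42.4 m.
2π·r² = 1.13e+04 m², 10·log₁₀ of that is 40.529 dB.
L_p = 99.1 − 40.529 = 58.57 dB.

58.6 dB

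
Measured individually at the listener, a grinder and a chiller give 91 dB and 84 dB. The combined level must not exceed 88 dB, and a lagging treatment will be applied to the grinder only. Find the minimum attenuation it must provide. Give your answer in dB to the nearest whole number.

Fixed contribution from the other source: Σ 10^(L/10) = 10^(84/10) = 2.512e+08 (84.00 dB).
To meet 88 dB overall, the treated grinder may contribute at most 10^(88/10) − 2.512e+08 = 3.798e+08, i.e. 85.80 dB.
So the grinder must be reduced from 91 to 85.80 dB: IL = 5.20 dB.

5 dB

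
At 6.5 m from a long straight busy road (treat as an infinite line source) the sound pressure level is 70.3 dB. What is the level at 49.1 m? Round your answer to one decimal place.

61.5 dB

For a line source, L₂ = L₁ − 10·log₁₀(r₂/r₁).
L₂ = 70.3 − 10·log₁₀(49.1/6.5) = 70.3 − 8.782 = 61.52 dB.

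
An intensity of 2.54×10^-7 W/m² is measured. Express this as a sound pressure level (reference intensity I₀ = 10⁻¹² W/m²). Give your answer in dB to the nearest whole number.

54 dB

I/I₀ = 2.54×10^-7/10⁻¹² = 2.54×10^5, and L = 10·log₁₀(I/I₀).
L = 10·(0.4048 + 5) = 54.05 dB.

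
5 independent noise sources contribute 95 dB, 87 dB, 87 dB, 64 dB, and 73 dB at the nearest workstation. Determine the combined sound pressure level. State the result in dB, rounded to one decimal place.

Incoherent sources combine by intensity addition: L_total = 10·log₁₀(Σ 10^(L_i/10)).
Σ 10^(L/10) = 10^(95/10) + 10^(87/10) + 10^(87/10) + 10^(64/10) + 10^(73/10) = 4.187e+09.
L_total = 10·log₁₀(4.187e+09) = 96.22 dB.

96.2 dB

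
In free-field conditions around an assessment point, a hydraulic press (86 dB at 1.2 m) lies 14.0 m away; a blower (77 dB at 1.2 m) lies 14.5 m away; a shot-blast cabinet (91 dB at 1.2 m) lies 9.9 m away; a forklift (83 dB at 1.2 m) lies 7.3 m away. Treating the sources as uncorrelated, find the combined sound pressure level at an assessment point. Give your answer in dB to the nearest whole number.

Propagate each source to the receiver with L = L_ref − 20·log₁₀(r/r_ref), then add intensities.
hydraulic press: 86 − 20·log₁₀(14.0/1.2) = 86 − 21.34 = 64.66 dB.
blower: 77 − 20·log₁₀(14.5/1.2) = 77 − 21.64 = 55.36 dB.
shot-blast cabinet: 91 − 20·log₁₀(9.9/1.2) = 91 − 18.33 = 72.67 dB.
forklift: 83 − 20·log₁₀(7.3/1.2) = 83 − 15.68 = 67.32 dB.
Σ 10^(L/10) = 2.716e+07 → L_total = 10·log₁₀(2.716e+07) = 74.34 dB.

74 dB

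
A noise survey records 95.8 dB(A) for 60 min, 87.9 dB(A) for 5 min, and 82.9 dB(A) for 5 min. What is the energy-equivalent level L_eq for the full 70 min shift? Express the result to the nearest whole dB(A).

95 dB(A)

The energy average is taken in the linear domain: L_eq = 10·log₁₀[(Σ tᵢ·10^(Lᵢ/10))/T], T = 70 min.
Σ tᵢ·10^(Lᵢ/10) = 60·10^(95.8/10) + 5·10^(87.9/10) + 5·10^(82.9/10) = 2.322e+11.
L_eq = 10·log₁₀(2.322e+11/70) = 95.21 dB(A).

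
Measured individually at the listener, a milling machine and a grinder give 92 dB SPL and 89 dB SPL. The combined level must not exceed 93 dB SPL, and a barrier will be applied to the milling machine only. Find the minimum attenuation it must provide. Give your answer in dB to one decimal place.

1.2 dB

The untreated sources together contribute 10^(89/10) = 7.943e+08, i.e. 89.00 dB SPL.
The limit corresponds to 10^(93/10) = 1.995e+09; subtracting the fixed part leaves 1.201e+09 for the milling machine, i.e. 90.80 dB SPL.
So the milling machine must be reduced from 92 to 90.80 dB SPL: IL = 1.20 dB.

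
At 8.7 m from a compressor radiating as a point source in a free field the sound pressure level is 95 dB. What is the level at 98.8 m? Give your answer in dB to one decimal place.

73.9 dB

Spherical spreading from a point source gives a 20·log₁₀(r₂/r₁) drop.
L₂ = 95 − 20·log₁₀(98.8/8.7) = 95 − 21.105 = 73.90 dB.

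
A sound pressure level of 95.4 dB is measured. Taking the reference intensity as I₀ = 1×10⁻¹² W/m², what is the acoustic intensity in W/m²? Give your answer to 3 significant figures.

I = I₀·10^(L/10) = 10⁻¹² × 10^(95.4/10) = 10^(-2.460).

0.00347 W/m²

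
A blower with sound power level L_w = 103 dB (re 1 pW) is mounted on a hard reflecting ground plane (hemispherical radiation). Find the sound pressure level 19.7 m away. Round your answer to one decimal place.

69.1 dB

L_p = L_w − 10·log₁₀(2π·r²) with r = 19.7 m.
2π·r² = 2438 m², 10·log₁₀ of that is 33.871 dB.
L_p = 103 − 33.871 = 69.13 dB.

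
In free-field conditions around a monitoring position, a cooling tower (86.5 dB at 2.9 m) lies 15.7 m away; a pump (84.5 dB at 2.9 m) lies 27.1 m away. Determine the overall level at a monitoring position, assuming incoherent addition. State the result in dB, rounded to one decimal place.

Propagate each source to the receiver with L = L_ref − 20·log₁₀(r/r_ref), then add intensities.
cooling tower: 86.5 − 20·log₁₀(15.7/2.9) = 86.5 − 14.67 = 71.83 dB.
pump: 84.5 − 20·log₁₀(27.1/2.9) = 84.5 − 19.41 = 65.09 dB.
Σ 10^(L/10) = 1.847e+07 → L_total = 10·log₁₀(1.847e+07) = 72.66 dB.

72.7 dB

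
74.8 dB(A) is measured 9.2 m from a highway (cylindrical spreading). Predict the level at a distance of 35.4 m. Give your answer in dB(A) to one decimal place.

Line-source attenuation: ΔL = 10·log₁₀(r₂/r₁) = 10·log₁₀(35.4/9.2) = 5.852 dB.
L₂ = 74.8 − 10·log₁₀(35.4/9.2) = 74.8 − 5.852 = 68.95 dB(A).

68.9 dB(A)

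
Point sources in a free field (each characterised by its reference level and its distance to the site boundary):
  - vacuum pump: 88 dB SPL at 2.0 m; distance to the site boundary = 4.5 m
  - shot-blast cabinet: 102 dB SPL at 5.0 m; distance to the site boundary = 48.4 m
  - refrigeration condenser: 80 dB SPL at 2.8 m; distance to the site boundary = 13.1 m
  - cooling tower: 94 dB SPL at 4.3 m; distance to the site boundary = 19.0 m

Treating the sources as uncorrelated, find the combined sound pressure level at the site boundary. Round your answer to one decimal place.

86.3 dB SPL

Propagate each source to the receiver with L = L_ref − 20·log₁₀(r/r_ref), then add intensities.
vacuum pump: 88 − 20·log₁₀(4.5/2.0) = 88 − 7.04 = 80.96 dB SPL.
shot-blast cabinet: 102 − 20·log₁₀(48.4/5.0) = 102 − 19.72 = 82.28 dB SPL.
refrigeration condenser: 80 − 20·log₁₀(13.1/2.8) = 80 − 13.40 = 66.60 dB SPL.
cooling tower: 94 − 20·log₁₀(19.0/4.3) = 94 − 12.91 = 81.09 dB SPL.
Σ 10^(L/10) = 4.270e+08 → L_total = 10·log₁₀(4.270e+08) = 86.30 dB SPL.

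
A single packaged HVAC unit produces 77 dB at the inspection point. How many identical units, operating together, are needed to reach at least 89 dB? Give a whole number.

16

Need L₁ + 10·log₁₀ N ≥ 89, i.e. log₁₀ N ≥ 1.20.
N ≥ 10^(12.0/10) = 15.849, so N = 16.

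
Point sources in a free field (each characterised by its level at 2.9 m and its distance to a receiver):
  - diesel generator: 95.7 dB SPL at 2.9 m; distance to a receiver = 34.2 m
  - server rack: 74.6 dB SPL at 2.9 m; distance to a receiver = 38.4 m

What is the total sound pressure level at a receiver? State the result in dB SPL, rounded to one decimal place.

74.3 dB SPL

Apply inverse-square spreading to bring every level to the receiver, then sum 10^(L/10).
diesel generator: 95.7 − 20·log₁₀(34.2/2.9) = 95.7 − 21.43 = 74.27 dB SPL.
server rack: 74.6 − 20·log₁₀(38.4/2.9) = 74.6 − 22.44 = 52.16 dB SPL.
Σ 10^(L/10) = 2.688e+07 → L_total = 10·log₁₀(2.688e+07) = 74.29 dB SPL.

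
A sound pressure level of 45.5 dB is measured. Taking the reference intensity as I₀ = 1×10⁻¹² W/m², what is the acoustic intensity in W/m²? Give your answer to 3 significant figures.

I = I₀·10^(L/10) = 10⁻¹² × 10^(45.5/10) = 10^(-7.450).

3.55e-08 W/m²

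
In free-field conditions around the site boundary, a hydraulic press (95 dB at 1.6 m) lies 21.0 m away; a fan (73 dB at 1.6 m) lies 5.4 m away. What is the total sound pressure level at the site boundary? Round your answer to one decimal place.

73.0 dB

Propagate each source to the receiver with L = L_ref − 20·log₁₀(r/r_ref), then add intensities.
hydraulic press: 95 − 20·log₁₀(21.0/1.6) = 95 − 22.36 = 72.64 dB.
fan: 73 − 20·log₁₀(5.4/1.6) = 73 − 10.57 = 62.43 dB.
Σ 10^(L/10) = 2.011e+07 → L_total = 10·log₁₀(2.011e+07) = 73.03 dB.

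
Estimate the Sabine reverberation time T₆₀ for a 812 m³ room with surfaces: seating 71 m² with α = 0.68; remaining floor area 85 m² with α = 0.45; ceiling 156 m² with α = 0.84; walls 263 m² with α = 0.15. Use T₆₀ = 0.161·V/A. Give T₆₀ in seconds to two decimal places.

0.51 s

A = Σ Sᵢαᵢ = 71·0.68 + 85·0.45 + 156·0.84 + 263·0.15 = 257.02 m².
T₆₀ = 0.161 × 812 / 257.02 = 0.509 s.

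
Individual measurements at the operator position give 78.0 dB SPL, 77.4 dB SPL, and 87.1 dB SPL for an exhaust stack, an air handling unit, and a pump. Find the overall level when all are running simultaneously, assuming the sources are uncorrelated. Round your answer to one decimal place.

Incoherent sources combine by intensity addition: L_total = 10·log₁₀(Σ 10^(L_i/10)).
Σ 10^(L/10) = 10^(78.0/10) + 10^(77.4/10) + 10^(87.1/10) = 6.309e+08.
L_total = 10·log₁₀(6.309e+08) = 88.00 dB SPL.

88.0 dB SPL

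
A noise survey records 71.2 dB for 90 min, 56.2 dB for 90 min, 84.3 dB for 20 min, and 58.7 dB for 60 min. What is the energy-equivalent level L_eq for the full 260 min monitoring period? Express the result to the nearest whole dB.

74 dB

Weight each interval's intensity by its duration and average over T = 260 min:
Σ tᵢ·10^(Lᵢ/10) = 90·10^(71.2/10) + 90·10^(56.2/10) + 20·10^(84.3/10) + 60·10^(58.7/10) = 6.651e+09.
L_eq = 10·log₁₀(6.651e+09/260) = 74.08 dB.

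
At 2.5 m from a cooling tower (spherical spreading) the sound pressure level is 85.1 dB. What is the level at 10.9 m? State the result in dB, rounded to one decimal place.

72.3 dB

Spherical spreading from a point source gives a 20·log₁₀(r₂/r₁) drop.
L₂ = 85.1 − 20·log₁₀(10.9/2.5) = 85.1 − 12.790 = 72.31 dB.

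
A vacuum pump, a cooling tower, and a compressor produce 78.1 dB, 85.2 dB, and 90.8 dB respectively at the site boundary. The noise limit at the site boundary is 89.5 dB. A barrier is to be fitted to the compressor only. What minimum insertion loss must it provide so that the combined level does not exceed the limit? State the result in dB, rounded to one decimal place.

The untreated sources together contribute 10^(78.1/10) + 10^(85.2/10) = 3.957e+08, i.e. 85.97 dB.
The limit corresponds to 10^(89.5/10) = 8.913e+08; subtracting the fixed part leaves 4.956e+08 for the compressor, i.e. 86.95 dB.
Required insertion loss = 90.8 − 86.95 = 3.85 dB.

3.8 dB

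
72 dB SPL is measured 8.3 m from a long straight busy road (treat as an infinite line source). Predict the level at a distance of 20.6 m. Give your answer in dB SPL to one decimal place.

Line-source attenuation: ΔL = 10·log₁₀(r₂/r₁) = 10·log₁₀(20.6/8.3) = 3.948 dB.
L₂ = 72 − 10·log₁₀(20.6/8.3) = 72 − 3.948 = 68.05 dB SPL.

68.1 dB SPL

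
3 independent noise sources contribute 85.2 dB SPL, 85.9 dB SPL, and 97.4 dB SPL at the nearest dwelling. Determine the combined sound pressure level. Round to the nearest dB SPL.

98 dB SPL

Incoherent sources combine by intensity addition: L_total = 10·log₁₀(Σ 10^(L_i/10)).
Σ 10^(L/10) = 10^(85.2/10) + 10^(85.9/10) + 10^(97.4/10) = 6.216e+09.
L_total = 10·log₁₀(6.216e+09) = 97.93 dB SPL.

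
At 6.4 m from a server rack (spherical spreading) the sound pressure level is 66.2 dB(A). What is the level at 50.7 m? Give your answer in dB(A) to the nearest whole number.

For a point source, L₂ = L₁ − 20·log₁₀(r₂/r₁).
L₂ = 66.2 − 20·log₁₀(50.7/6.4) = 66.2 − 17.977 = 48.22 dB(A).

48 dB(A)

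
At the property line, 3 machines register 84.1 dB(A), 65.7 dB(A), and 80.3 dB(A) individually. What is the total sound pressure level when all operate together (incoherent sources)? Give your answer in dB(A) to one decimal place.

For uncorrelated sources the intensities add, so convert each level to linear form, sum, and take 10·log₁₀ of the total.
Σ 10^(L/10) = 10^(84.1/10) + 10^(65.7/10) + 10^(80.3/10) = 3.679e+08.
L_total = 10·log₁₀(3.679e+08) = 85.66 dB(A).

85.7 dB(A)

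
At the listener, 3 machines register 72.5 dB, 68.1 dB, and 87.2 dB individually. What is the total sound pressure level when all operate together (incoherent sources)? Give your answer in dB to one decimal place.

87.4 dB

For uncorrelated sources the intensities add, so convert each level to linear form, sum, and take 10·log₁₀ of the total.
Σ 10^(L/10) = 10^(72.5/10) + 10^(68.1/10) + 10^(87.2/10) = 5.490e+08.
L_total = 10·log₁₀(5.490e+08) = 87.40 dB.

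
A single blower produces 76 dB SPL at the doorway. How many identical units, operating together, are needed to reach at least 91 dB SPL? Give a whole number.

32

The shortfall is 91 − 76 = 15.0 dB, and N units add 10·log₁₀ N, so need 10·log₁₀ N ≥ 15.0.
N ≥ 10^(15.0/10) = 31.623, so N = 32.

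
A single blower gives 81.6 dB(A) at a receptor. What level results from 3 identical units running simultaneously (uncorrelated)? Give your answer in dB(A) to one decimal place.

86.4 dB(A)

L_total = L₁ + 10·log₁₀ N for N identical incoherent sources.
L_total = 81.6 + 10·log₁₀(3) = 81.6 + 4.771 = 86.37 dB(A).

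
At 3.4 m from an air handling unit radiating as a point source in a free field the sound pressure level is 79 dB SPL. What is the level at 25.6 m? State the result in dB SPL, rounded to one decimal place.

61.5 dB SPL

Point-source attenuation: ΔL = 20·log₁₀(r₂/r₁) = 20·log₁₀(25.6/3.4) = 17.535 dB.
L₂ = 79 − 20·log₁₀(25.6/3.4) = 79 − 17.535 = 61.46 dB SPL.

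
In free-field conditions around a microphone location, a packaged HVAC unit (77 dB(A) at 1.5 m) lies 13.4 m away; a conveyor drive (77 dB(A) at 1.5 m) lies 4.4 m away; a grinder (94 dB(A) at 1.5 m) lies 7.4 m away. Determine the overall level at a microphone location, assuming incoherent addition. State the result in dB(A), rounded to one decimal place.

First find each source's level at the receiver (point-source: −20·log₁₀(r/r_ref)), then combine on an intensity basis.
packaged HVAC unit: 77 − 20·log₁₀(13.4/1.5) = 77 − 19.02 = 57.98 dB(A).
conveyor drive: 77 − 20·log₁₀(4.4/1.5) = 77 − 9.35 = 67.65 dB(A).
grinder: 94 − 20·log₁₀(7.4/1.5) = 94 − 13.86 = 80.14 dB(A).
Σ 10^(L/10) = 1.097e+08 → L_total = 10·log₁₀(1.097e+08) = 80.40 dB(A).

80.4 dB(A)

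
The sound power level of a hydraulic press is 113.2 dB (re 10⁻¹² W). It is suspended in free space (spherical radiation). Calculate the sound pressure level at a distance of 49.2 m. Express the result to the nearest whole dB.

68 dB

Free-field spherical radiation: L_p = L_w − 10·log₁₀(4π·r²), r = 49.2 m.
4π·r² = 3.042e+04 m², 10·log₁₀ of that is 44.831 dB.
L_p = 113.2 − 44.831 = 68.37 dB.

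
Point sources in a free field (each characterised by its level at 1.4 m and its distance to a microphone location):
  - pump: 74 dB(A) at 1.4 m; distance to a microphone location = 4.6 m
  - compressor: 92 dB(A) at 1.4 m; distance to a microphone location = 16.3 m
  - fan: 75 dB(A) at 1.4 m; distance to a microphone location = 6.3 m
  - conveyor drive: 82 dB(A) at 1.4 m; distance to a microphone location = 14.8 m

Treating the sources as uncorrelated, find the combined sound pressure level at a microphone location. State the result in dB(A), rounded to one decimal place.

Propagate each source to the receiver with L = L_ref − 20·log₁₀(r/r_ref), then add intensities.
pump: 74 − 20·log₁₀(4.6/1.4) = 74 − 10.33 = 63.67 dB(A).
compressor: 92 − 20·log₁₀(16.3/1.4) = 92 − 21.32 = 70.68 dB(A).
fan: 75 − 20·log₁₀(6.3/1.4) = 75 − 13.06 = 61.94 dB(A).
conveyor drive: 82 − 20·log₁₀(14.8/1.4) = 82 − 20.48 = 61.52 dB(A).
Σ 10^(L/10) = 1.700e+07 → L_total = 10·log₁₀(1.700e+07) = 72.30 dB(A).

72.3 dB(A)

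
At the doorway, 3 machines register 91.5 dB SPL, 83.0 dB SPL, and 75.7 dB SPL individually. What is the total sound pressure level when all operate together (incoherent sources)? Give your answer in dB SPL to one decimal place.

92.2 dB SPL

Incoherent sources combine by intensity addition: L_total = 10·log₁₀(Σ 10^(L_i/10)).
Σ 10^(L/10) = 10^(91.5/10) + 10^(83.0/10) + 10^(75.7/10) = 1.649e+09.
L_total = 10·log₁₀(1.649e+09) = 92.17 dB SPL.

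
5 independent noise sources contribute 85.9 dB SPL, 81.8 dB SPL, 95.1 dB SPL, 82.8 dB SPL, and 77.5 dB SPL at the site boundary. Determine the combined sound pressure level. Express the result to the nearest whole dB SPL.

For uncorrelated sources the intensities add, so convert each level to linear form, sum, and take 10·log₁₀ of the total.
Σ 10^(L/10) = 10^(85.9/10) + 10^(81.8/10) + 10^(95.1/10) + 10^(82.8/10) + 10^(77.5/10) = 4.023e+09.
L_total = 10·log₁₀(4.023e+09) = 96.05 dB SPL.

96 dB SPL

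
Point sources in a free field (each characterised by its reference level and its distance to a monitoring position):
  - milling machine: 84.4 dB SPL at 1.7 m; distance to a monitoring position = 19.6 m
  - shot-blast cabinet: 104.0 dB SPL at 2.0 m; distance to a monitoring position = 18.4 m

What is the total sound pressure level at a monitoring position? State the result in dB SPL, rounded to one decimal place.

First find each source's level at the receiver (point-source: −20·log₁₀(r/r_ref)), then combine on an intensity basis.
milling machine: 84.4 − 20·log₁₀(19.6/1.7) = 84.4 − 21.24 = 63.16 dB SPL.
shot-blast cabinet: 104.0 − 20·log₁₀(18.4/2.0) = 104.0 − 19.28 = 84.72 dB SPL.
Σ 10^(L/10) = 2.988e+08 → L_total = 10·log₁₀(2.988e+08) = 84.75 dB SPL.

84.8 dB SPL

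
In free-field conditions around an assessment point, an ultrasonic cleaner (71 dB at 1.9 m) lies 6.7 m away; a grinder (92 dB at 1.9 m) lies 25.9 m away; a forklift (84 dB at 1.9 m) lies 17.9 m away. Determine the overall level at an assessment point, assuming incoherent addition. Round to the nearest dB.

Apply inverse-square spreading to bring every level to the receiver, then sum 10^(L/10).
ultrasonic cleaner: 71 − 20·log₁₀(6.7/1.9) = 71 − 10.95 = 60.05 dB.
grinder: 92 − 20·log₁₀(25.9/1.9) = 92 − 22.69 = 69.31 dB.
forklift: 84 − 20·log₁₀(17.9/1.9) = 84 − 19.48 = 64.52 dB.
Σ 10^(L/10) = 1.237e+07 → L_total = 10·log₁₀(1.237e+07) = 70.92 dB.

71 dB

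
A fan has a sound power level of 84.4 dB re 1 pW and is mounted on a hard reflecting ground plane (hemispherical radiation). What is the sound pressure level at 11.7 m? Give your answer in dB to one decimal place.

L_p = L_w − 10·log₁₀(2π·r²) with r = 11.7 m.
2π·r² = 860.1 m², 10·log₁₀ of that is 29.346 dB.
L_p = 84.4 − 29.346 = 55.05 dB.

55.1 dB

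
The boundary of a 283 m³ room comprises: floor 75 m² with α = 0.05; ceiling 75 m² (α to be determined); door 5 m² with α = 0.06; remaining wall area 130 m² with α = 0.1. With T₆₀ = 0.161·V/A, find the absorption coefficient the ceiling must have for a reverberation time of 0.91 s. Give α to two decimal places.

0.44

From T₆₀ = 0.161·V/A, the target T₆₀ = 0.91 s needs A = 0.161·283/0.91 = 50.07 m².
Absorption from the other surfaces = 75·0.05 + 5·0.06 + 130·0.1 = 17.05 m², so the ceiling must supply 33.02 m² over 75 m².
α = 33.02/75 = 0.440.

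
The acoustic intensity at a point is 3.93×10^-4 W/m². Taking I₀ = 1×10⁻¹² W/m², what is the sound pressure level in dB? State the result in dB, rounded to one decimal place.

85.9 dB

L = 10·log₁₀(I/I₀) = 10·log₁₀(3.93×10^-4/10⁻¹²) = 10·log₁₀(3.93×10^8).
L = 10·(0.5944 + 8) = 85.94 dB.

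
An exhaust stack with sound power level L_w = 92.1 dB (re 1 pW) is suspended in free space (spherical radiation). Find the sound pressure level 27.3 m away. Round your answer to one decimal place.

52.4 dB

The power spreads over a sphere of area 4π·r², so L_p = L_w − 10·log₁₀(4π·r²).
4π·r² = 9366 m², 10·log₁₀ of that is 39.715 dB.
L_p = 92.1 − 39.715 = 52.38 dB.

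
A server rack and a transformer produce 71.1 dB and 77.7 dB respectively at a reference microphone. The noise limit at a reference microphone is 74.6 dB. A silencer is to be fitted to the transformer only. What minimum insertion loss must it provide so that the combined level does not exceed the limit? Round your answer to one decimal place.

Everything except the transformer sums to 10^(71.1/10) = 1.288e+07 in linear terms, 71.10 dB.
To meet 74.6 dB overall, the treated transformer may contribute at most 10^(74.6/10) − 1.288e+07 = 1.596e+07, i.e. 72.03 dB.
So the transformer must be reduced from 77.7 to 72.03 dB: IL = 5.67 dB.

5.7 dB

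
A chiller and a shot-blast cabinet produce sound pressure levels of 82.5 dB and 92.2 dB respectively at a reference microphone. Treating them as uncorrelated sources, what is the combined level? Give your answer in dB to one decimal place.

For uncorrelated sources the intensities add, so convert each level to linear form, sum, and take 10·log₁₀ of the total.
Σ 10^(L/10) = 10^(82.5/10) + 10^(92.2/10) = 1.837e+09.
L_total = 10·log₁₀(1.837e+09) = 92.64 dB.

92.6 dB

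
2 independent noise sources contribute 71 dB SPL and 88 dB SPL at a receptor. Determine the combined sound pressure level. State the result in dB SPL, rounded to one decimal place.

Incoherent sources combine by intensity addition: L_total = 10·log₁₀(Σ 10^(L_i/10)).
Σ 10^(L/10) = 10^(71/10) + 10^(88/10) = 6.435e+08.
L_total = 10·log₁₀(6.435e+08) = 88.09 dB SPL.

88.1 dB SPL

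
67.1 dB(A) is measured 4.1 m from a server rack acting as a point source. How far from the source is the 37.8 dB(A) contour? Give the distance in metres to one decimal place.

The 29.3 dB drop corresponds to a distance ratio of 10^(29.3/20) for a point source.
r₂ = 4.1·10^((67.1−37.8)/20) = 4.1·10^(29.3/20) = 119.61 m.

119.6 m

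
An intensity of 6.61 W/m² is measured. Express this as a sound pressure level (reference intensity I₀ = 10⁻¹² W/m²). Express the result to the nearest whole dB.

128 dB

I/I₀ = 6.61/10⁻¹² = 6.61×10^12, and L = 10·log₁₀(I/I₀).
L = 10·(0.8202 + 12) = 128.20 dB.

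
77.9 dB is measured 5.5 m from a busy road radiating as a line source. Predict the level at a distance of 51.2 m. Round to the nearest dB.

68 dB

For a line source, L₂ = L₁ − 10·log₁₀(r₂/r₁).
L₂ = 77.9 − 10·log₁₀(51.2/5.5) = 77.9 − 9.689 = 68.21 dB.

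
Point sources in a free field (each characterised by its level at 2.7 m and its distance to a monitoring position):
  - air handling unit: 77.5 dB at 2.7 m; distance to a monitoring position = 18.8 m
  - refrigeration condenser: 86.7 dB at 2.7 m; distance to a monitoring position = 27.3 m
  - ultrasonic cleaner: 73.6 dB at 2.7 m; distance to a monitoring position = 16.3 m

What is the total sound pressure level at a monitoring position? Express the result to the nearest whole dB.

68 dB

Propagate each source to the receiver with L = L_ref − 20·log₁₀(r/r_ref), then add intensities.
air handling unit: 77.5 − 20·log₁₀(18.8/2.7) = 77.5 − 16.86 = 60.64 dB.
refrigeration condenser: 86.7 − 20·log₁₀(27.3/2.7) = 86.7 − 20.10 = 66.60 dB.
ultrasonic cleaner: 73.6 − 20·log₁₀(16.3/2.7) = 73.6 − 15.62 = 57.98 dB.
Σ 10^(L/10) = 6.364e+06 → L_total = 10·log₁₀(6.364e+06) = 68.04 dB.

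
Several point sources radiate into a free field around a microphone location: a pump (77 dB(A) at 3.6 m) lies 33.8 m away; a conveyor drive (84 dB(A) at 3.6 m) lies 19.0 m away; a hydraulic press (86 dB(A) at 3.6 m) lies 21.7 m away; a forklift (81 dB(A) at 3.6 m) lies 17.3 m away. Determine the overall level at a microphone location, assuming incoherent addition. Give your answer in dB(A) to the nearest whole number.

74 dB(A)

Propagate each source to the receiver with L = L_ref − 20·log₁₀(r/r_ref), then add intensities.
pump: 77 − 20·log₁₀(33.8/3.6) = 77 − 19.45 = 57.55 dB(A).
conveyor drive: 84 − 20·log₁₀(19.0/3.6) = 84 − 14.45 = 69.55 dB(A).
hydraulic press: 86 − 20·log₁₀(21.7/3.6) = 86 − 15.60 = 70.40 dB(A).
forklift: 81 − 20·log₁₀(17.3/3.6) = 81 − 13.63 = 67.37 dB(A).
Σ 10^(L/10) = 2.599e+07 → L_total = 10·log₁₀(2.599e+07) = 74.15 dB(A).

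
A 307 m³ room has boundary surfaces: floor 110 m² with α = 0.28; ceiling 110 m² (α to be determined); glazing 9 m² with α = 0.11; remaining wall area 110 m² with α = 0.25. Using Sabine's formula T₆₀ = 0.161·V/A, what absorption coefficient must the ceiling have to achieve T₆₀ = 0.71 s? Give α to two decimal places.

0.09

Required total absorption A = 0.161·307/0.71 = 69.62 m².
Absorption from the other surfaces = 110·0.28 + 9·0.11 + 110·0.25 = 59.29 m², so the ceiling must supply 10.33 m² over 110 m².
α = 10.33/110 = 0.094.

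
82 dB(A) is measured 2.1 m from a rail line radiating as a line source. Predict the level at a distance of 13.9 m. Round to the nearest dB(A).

For a line source, L₂ = L₁ − 10·log₁₀(r₂/r₁).
L₂ = 82 − 10·log₁₀(13.9/2.1) = 82 − 8.208 = 73.79 dB(A).

74 dB(A)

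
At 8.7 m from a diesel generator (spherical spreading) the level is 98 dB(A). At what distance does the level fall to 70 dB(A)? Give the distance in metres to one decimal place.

218.5 m

Point-source spreading drops the level by 20·log₁₀(r₂/r₁); inverting, r₂/r₁ = 10^(ΔL/20).
r₂ = 8.7·10^((98−70)/20) = 8.7·10^(28.0/20) = 218.53 m.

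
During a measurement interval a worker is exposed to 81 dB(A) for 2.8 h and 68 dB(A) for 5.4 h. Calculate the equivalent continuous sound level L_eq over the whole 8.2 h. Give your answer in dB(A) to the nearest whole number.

77 dB(A)

The energy average is taken in the linear domain: L_eq = 10·log₁₀[(Σ tᵢ·10^(Lᵢ/10))/T], T = 8.2 h.
Σ tᵢ·10^(Lᵢ/10) = 2.8·10^(81/10) + 5.4·10^(68/10) = 3.866e+08.
L_eq = 10·log₁₀(3.866e+08/8.2) = 76.73 dB(A).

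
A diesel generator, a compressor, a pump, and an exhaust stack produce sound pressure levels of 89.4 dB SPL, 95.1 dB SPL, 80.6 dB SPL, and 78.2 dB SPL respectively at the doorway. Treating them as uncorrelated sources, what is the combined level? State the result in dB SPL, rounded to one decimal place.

96.3 dB SPL

For uncorrelated sources the intensities add, so convert each level to linear form, sum, and take 10·log₁₀ of the total.
Σ 10^(L/10) = 10^(89.4/10) + 10^(95.1/10) + 10^(80.6/10) + 10^(78.2/10) = 4.288e+09.
L_total = 10·log₁₀(4.288e+09) = 96.32 dB SPL.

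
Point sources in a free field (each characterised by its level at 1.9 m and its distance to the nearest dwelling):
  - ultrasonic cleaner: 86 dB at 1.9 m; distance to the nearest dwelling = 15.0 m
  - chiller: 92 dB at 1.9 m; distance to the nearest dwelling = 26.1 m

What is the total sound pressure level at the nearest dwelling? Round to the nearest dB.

First find each source's level at the receiver (point-source: −20·log₁₀(r/r_ref)), then combine on an intensity basis.
ultrasonic cleaner: 86 − 20·log₁₀(15.0/1.9) = 86 − 17.95 = 68.05 dB.
chiller: 92 − 20·log₁₀(26.1/1.9) = 92 − 22.76 = 69.24 dB.
Σ 10^(L/10) = 1.479e+07 → L_total = 10·log₁₀(1.479e+07) = 71.70 dB.

72 dB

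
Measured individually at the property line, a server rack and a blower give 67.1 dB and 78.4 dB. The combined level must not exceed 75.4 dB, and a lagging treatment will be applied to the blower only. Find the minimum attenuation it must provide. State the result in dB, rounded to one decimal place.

3.7 dB

The untreated sources together contribute 10^(67.1/10) = 5.129e+06, i.e. 67.10 dB.
The limit corresponds to 10^(75.4/10) = 3.467e+07; subtracting the fixed part leaves 2.955e+07 for the blower, i.e. 74.70 dB.
Required insertion loss = 78.4 − 74.70 = 3.70 dB.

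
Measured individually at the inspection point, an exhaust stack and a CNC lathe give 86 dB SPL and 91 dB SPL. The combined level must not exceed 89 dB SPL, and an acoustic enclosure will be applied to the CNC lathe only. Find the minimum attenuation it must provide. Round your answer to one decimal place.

5.0 dB

The untreated sources together contribute 10^(86/10) = 3.981e+08, i.e. 86.00 dB SPL.
The limit corresponds to 10^(89/10) = 7.943e+08; subtracting the fixed part leaves 3.962e+08 for the CNC lathe, i.e. 85.98 dB SPL.
Required insertion loss = 91 − 85.98 = 5.02 dB.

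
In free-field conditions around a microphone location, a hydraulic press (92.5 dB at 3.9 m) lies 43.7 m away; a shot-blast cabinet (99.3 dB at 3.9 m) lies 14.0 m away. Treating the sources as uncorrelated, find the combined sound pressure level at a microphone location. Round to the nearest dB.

88 dB

Apply inverse-square spreading to bring every level to the receiver, then sum 10^(L/10).
hydraulic press: 92.5 − 20·log₁₀(43.7/3.9) = 92.5 − 20.99 = 71.51 dB.
shot-blast cabinet: 99.3 − 20·log₁₀(14.0/3.9) = 99.3 − 11.10 = 88.20 dB.
Σ 10^(L/10) = 6.747e+08 → L_total = 10·log₁₀(6.747e+08) = 88.29 dB.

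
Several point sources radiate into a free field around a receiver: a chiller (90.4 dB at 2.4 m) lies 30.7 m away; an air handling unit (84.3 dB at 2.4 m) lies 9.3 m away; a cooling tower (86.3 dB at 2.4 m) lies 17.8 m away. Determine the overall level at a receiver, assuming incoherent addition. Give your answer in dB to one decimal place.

Apply inverse-square spreading to bring every level to the receiver, then sum 10^(L/10).
chiller: 90.4 − 20·log₁₀(30.7/2.4) = 90.4 − 22.14 = 68.26 dB.
air handling unit: 84.3 − 20·log₁₀(9.3/2.4) = 84.3 − 11.77 = 72.53 dB.
cooling tower: 86.3 − 20·log₁₀(17.8/2.4) = 86.3 − 17.40 = 68.90 dB.
Σ 10^(L/10) = 3.238e+07 → L_total = 10·log₁₀(3.238e+07) = 75.10 dB.

75.1 dB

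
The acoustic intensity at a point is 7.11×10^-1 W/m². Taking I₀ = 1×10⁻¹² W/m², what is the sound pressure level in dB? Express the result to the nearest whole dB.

I/I₀ = 7.11×10^-1/10⁻¹² = 7.11×10^11, and L = 10·log₁₀(I/I₀).
L = 10·(0.8519 + 11) = 118.52 dB.

119 dB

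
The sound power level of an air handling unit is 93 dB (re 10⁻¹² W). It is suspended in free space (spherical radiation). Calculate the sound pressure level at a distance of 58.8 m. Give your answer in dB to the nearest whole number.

47 dB

Free-field spherical radiation: L_p = L_w − 10·log₁₀(4π·r²), r = 58.8 m.
4π·r² = 4.345e+04 m², 10·log₁₀ of that is 46.380 dB.
L_p = 93 − 46.380 = 46.62 dB.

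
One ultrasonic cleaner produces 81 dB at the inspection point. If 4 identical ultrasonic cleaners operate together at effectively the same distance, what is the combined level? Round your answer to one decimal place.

87.0 dB

With 4 equal, uncorrelated contributions the intensity is 4× that of one unit, giving a rise of 10·log₁₀ 4.
L_total = 81 + 10·log₁₀(4) = 81 + 6.021 = 87.02 dB.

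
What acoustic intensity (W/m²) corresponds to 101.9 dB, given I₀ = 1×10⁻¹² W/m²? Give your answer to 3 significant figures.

0.0155 W/m²

I = I₀·10^(L/10) = 10⁻¹² × 10^(101.9/10) = 10^(-1.810).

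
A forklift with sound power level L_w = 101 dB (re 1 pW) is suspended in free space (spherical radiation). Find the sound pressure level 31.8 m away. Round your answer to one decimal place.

The power spreads over a sphere of area 4π·r², so L_p = L_w − 10·log₁₀(4π·r²).
4π·r² = 1.271e+04 m², 10·log₁₀ of that is 41.041 dB.
L_p = 101 − 41.041 = 59.96 dB.

60.0 dB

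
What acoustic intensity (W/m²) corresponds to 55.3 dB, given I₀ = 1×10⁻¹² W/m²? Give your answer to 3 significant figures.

L = 10·log₁₀(I/I₀) ⇒ I = I₀·10^(L/10) = 10⁻¹² × 10^5.53.

3.39e-07 W/m²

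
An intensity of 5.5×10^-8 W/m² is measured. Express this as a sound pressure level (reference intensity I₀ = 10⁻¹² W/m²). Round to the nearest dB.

47 dB

I/I₀ = 5.5×10^-8/10⁻¹² = 5.5×10^4, and L = 10·log₁₀(I/I₀).
L = 10·(0.7404 + 4) = 47.40 dB.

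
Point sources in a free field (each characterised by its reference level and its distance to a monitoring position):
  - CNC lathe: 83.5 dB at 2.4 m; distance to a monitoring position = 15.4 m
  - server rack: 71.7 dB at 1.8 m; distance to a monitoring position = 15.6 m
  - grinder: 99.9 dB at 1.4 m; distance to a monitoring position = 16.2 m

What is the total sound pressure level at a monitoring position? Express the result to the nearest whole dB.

First find each source's level at the receiver (point-source: −20·log₁₀(r/r_ref)), then combine on an intensity basis.
CNC lathe: 83.5 − 20·log₁₀(15.4/2.4) = 83.5 − 16.15 = 67.35 dB.
server rack: 71.7 − 20·log₁₀(15.6/1.8) = 71.7 − 18.76 = 52.94 dB.
grinder: 99.9 − 20·log₁₀(16.2/1.4) = 99.9 − 21.27 = 78.63 dB.
Σ 10^(L/10) = 7.862e+07 → L_total = 10·log₁₀(7.862e+07) = 78.96 dB.

79 dB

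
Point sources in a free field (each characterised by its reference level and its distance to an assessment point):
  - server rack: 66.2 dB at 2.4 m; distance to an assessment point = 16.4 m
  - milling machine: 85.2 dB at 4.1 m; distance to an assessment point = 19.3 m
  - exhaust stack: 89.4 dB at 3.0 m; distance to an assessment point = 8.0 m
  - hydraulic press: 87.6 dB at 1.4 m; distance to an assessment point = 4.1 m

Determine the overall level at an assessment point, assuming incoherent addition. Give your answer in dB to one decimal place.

Propagate each source to the receiver with L = L_ref − 20·log₁₀(r/r_ref), then add intensities.
server rack: 66.2 − 20·log₁₀(16.4/2.4) = 66.2 − 16.69 = 49.51 dB.
milling machine: 85.2 − 20·log₁₀(19.3/4.1) = 85.2 − 13.46 = 71.74 dB.
exhaust stack: 89.4 − 20·log₁₀(8.0/3.0) = 89.4 − 8.52 = 80.88 dB.
hydraulic press: 87.6 − 20·log₁₀(4.1/1.4) = 87.6 − 9.33 = 78.27 dB.
Σ 10^(L/10) = 2.046e+08 → L_total = 10·log₁₀(2.046e+08) = 83.11 dB.

83.1 dB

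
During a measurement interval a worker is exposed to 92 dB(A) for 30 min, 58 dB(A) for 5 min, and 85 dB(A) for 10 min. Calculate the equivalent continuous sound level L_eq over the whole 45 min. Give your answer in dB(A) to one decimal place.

90.5 dB(A)

L_eq = 10·log₁₀[(1/T)·Σ tᵢ·10^(Lᵢ/10)] with T = 45 min.
Σ tᵢ·10^(Lᵢ/10) = 30·10^(92/10) + 5·10^(58/10) + 10·10^(85/10) = 5.071e+10.
L_eq = 10·log₁₀(5.071e+10/45) = 90.52 dB(A).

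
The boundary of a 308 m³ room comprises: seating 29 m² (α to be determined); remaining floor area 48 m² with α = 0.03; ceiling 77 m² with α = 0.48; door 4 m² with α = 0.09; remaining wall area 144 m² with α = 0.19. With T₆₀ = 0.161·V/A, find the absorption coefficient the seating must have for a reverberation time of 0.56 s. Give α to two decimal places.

A = 0.161·V/T₆₀ = 0.161·308/0.56 = 88.55 m² sabins.
Absorption from the other surfaces = 48·0.03 + 77·0.48 + 4·0.09 + 144·0.19 = 66.12 m², so the seating must supply 22.43 m² over 29 m².
α = 22.43/29 = 0.773.

0.77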